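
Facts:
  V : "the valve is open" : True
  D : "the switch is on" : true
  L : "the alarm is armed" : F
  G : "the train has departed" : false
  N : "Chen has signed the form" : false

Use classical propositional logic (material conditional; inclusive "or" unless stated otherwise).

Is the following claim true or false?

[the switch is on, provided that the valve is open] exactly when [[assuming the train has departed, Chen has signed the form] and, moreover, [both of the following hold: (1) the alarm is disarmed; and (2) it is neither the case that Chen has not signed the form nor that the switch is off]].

Values: V=T, D=T, G=F, N=F, L=F.
This is (V -> D) <-> ((G -> N) & (~L & (~N nor ~D))).

V -> D = T -> T = T
G -> N = F -> F = T
~L = ~F = T
~N = ~F = T
~D = ~T = F
~N nor ~D = T nor F = F
~L & (~N nor ~D) = T & F = F
(G -> N) & (~L & (~N nor ~D)) = T & F = F
(V -> D) <-> ((G -> N) & (~L & (~N nor ~D))) = T <-> F = F

The statement is false.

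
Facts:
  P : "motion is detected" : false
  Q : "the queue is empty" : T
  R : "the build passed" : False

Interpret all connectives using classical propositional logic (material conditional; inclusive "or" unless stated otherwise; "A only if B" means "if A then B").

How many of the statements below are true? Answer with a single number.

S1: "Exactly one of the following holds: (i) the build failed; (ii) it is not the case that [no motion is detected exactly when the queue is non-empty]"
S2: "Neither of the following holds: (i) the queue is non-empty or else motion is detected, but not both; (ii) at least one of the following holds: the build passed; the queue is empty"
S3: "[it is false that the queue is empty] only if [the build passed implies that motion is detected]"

S1: Parsed as ¬R ⊕ ¬(¬P ↔ ¬Q)

¬R = ¬F = T
¬P = ¬F = T
¬Q = ¬T = F
¬P ↔ ¬Q = T ↔ F = F
¬(¬P ↔ ¬Q) = ¬F = T
¬R ⊕ ¬(¬P ↔ ¬Q) = T ⊕ T = F
Hence S1 is false.

S2: Parsed as (¬Q ⊕ P) ↓ (R ∨ Q)

¬Q = ¬T = F
¬Q ⊕ P = F ⊕ F = F
R ∨ Q = F ∨ T = T
(¬Q ⊕ P) ↓ (R ∨ Q) = F ↓ T = F
So S2 is false.

S3: Parsed as ¬Q → (R → P)

¬Q = ¬T = F
R → P = F → F = T
¬Q → (R → P) = F → T = T
Hence S3 is true.

True statements: 1 (S3).

1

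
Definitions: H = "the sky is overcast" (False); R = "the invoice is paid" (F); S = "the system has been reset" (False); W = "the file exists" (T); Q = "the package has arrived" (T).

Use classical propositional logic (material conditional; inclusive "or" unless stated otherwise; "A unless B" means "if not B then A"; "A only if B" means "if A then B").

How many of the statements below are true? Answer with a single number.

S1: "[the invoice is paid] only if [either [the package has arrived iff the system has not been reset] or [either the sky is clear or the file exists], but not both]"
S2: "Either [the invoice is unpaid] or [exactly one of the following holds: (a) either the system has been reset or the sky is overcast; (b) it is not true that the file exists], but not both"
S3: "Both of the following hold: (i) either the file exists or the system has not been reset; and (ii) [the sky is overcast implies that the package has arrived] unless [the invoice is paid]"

3

S1: Parsed as R → ((Q ↔ ¬S) ⊕ (¬H ∨ W))

¬S = ¬F = T
Q ↔ ¬S = T ↔ T = T
¬H = ¬F = T
¬H ∨ W = T ∨ T = T
(Q ↔ ¬S) ⊕ (¬H ∨ W) = T ⊕ T = F
R → ((Q ↔ ¬S) ⊕ (¬H ∨ W)) = F → F = T
Thus S1 is true.

S2: This is ¬R ⊕ ((S ∨ H) ⊕ ¬W).

¬R = ¬F = T
S ∨ H = F ∨ F = F
¬W = ¬T = F
(S ∨ H) ⊕ ¬W = F ⊕ F = F
¬R ⊕ ((S ∨ H) ⊕ ¬W) = T ⊕ F = T
Hence S2 is true.

S3: This is (W ∨ ¬S) ∧ ((H → Q) ∨ R).

¬S = ¬F = T
W ∨ ¬S = T ∨ T = T
H → Q = F → T = T
(H → Q) ∨ R = T ∨ F = T
(W ∨ ¬S) ∧ ((H → Q) ∨ R) = T ∧ T = T
Thus S3 is true.

Count: 3.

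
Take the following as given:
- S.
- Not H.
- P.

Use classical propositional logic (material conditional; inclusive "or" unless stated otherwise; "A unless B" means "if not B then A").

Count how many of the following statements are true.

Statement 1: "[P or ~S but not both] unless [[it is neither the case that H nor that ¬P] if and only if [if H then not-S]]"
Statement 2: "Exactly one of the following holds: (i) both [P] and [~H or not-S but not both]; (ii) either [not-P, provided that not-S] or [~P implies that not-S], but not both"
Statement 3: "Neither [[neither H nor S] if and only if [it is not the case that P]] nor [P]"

2

Statement 1: Formalization: (P ⊕ ¬S) ∨ ((H ↓ ¬P) ↔ (H → ¬S))

¬S = ¬T = F
P ⊕ ¬S = T ⊕ F = T
¬P = ¬T = F
H ↓ ¬P = F ↓ F = T
¬S = ¬T = F
H → ¬S = F → F = T
(H ↓ ¬P) ↔ (H → ¬S) = T ↔ T = T
(P ⊕ ¬S) ∨ ((H ↓ ¬P) ↔ (H → ¬S)) = T ∨ T = T
So Statement 1 is true.

Statement 2: This is (P ∧ (¬H ⊕ ¬S)) ⊕ ((¬S → ¬P) ⊕ (¬P → ¬S)).

¬H = ¬F = T
¬S = ¬T = F
¬H ⊕ ¬S = T ⊕ F = T
P ∧ (¬H ⊕ ¬S) = T ∧ T = T
¬S = ¬T = F
¬P = ¬T = F
¬S → ¬P = F → F = T
¬P = ¬T = F
¬S = ¬T = F
¬P → ¬S = F → F = T
(¬S → ¬P) ⊕ (¬P → ¬S) = T ⊕ T = F
(P ∧ (¬H ⊕ ¬S)) ⊕ ((¬S → ¬P) ⊕ (¬P → ¬S)) = T ⊕ F = T
So Statement 2 is true.

Statement 3: Formalization: ((H ↓ S) ↔ ¬P) ↓ P

H ↓ S = F ↓ T = F
¬P = ¬T = F
(H ↓ S) ↔ ¬P = F ↔ F = T
((H ↓ S) ↔ ¬P) ↓ P = T ↓ T = F
So Statement 3 is false.

2 of the 3 statements are true (Statement 1, Statement 2).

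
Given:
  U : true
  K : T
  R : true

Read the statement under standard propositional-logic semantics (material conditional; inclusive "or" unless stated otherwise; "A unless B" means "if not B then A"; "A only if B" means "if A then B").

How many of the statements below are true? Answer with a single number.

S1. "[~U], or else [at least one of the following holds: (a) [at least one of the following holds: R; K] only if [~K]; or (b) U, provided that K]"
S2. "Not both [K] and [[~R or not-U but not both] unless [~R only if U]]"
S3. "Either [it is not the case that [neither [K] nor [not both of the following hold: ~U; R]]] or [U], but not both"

1

S1: Parsed as ¬U ∨ (((R ∨ K) → ¬K) ∨ (K → U))

¬U = ¬T = F
R ∨ K = T ∨ T = T
¬K = ¬T = F
(R ∨ K) → ¬K = T → F = F
K → U = T → T = T
((R ∨ K) → ¬K) ∨ (K → U) = F ∨ T = T
¬U ∨ (((R ∨ K) → ¬K) ∨ (K → U)) = F ∨ T = T
Thus S1 is true.

S2: Parsed as K ↑ ((¬R ⊕ ¬U) ∨ (¬R → U))

¬R = ¬T = F
¬U = ¬T = F
¬R ⊕ ¬U = F ⊕ F = F
¬R = ¬T = F
¬R → U = F → T = T
(¬R ⊕ ¬U) ∨ (¬R → U) = F ∨ T = T
K ↑ ((¬R ⊕ ¬U) ∨ (¬R → U)) = T ↑ T = F
So S2 is false.

S3: In symbols: ¬(K ↓ (¬U ↑ R)) ⊕ U

¬U = ¬T = F
¬U ↑ R = F ↑ T = T
K ↓ (¬U ↑ R) = T ↓ T = F
¬(K ↓ (¬U ↑ R)) = ¬F = T
¬(K ↓ (¬U ↑ R)) ⊕ U = T ⊕ T = F
Thus S3 is false.

True statements: 1 (S1).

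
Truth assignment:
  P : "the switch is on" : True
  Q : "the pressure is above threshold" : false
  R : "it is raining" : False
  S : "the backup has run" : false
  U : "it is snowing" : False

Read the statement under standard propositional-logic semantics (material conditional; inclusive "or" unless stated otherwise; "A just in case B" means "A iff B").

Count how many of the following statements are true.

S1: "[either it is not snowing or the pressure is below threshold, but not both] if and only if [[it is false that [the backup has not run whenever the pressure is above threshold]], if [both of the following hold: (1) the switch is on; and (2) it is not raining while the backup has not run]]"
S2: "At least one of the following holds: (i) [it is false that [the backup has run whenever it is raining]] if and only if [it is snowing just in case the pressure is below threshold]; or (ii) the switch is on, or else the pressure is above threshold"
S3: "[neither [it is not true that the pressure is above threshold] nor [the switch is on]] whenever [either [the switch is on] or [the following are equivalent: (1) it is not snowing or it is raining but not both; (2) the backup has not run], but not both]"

S1: Formalization: (~U xor ~Q) <-> ((P & (~R & ~S)) -> ~(Q -> ~S))

~U = ~F = T
~Q = ~F = T
~U xor ~Q = T xor T = F
~R = ~F = T
~S = ~F = T
~R & ~S = T & T = T
P & (~R & ~S) = T & T = T
~S = ~F = T
Q -> ~S = F -> T = T
~(Q -> ~S) = ~T = F
(P & (~R & ~S)) -> ~(Q -> ~S) = T -> F = F
(~U xor ~Q) <-> ((P & (~R & ~S)) -> ~(Q -> ~S)) = F <-> F = T
So S1 is true.

S2: This is (~(R -> S) <-> (U <-> ~Q)) | (P | Q).

R -> S = F -> F = T
~(R -> S) = ~T = F
~Q = ~F = T
U <-> ~Q = F <-> T = F
~(R -> S) <-> (U <-> ~Q) = F <-> F = T
P | Q = T | F = T
(~(R -> S) <-> (U <-> ~Q)) | (P | Q) = T | T = T
Hence S2 is true.

S3: Formalization: (P xor ((~U xor R) <-> ~S)) -> (~Q nor P)

~U = ~F = T
~U xor R = T xor F = T
~S = ~F = T
(~U xor R) <-> ~S = T <-> T = T
P xor ((~U xor R) <-> ~S) = T xor T = F
~Q = ~F = T
~Q nor P = T nor T = F
(P xor ((~U xor R) <-> ~S)) -> (~Q nor P) = F -> F = T
Thus S3 is true.

3 of the 3 statements are true (S1, S2, S3).

3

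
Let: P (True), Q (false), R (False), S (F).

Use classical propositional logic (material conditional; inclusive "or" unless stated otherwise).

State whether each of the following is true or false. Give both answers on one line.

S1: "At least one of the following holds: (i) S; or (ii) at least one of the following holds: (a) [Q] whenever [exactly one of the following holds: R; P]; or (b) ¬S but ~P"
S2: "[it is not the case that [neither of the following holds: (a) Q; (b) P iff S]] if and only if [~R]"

S1 false / S2 false

S1: Formalization: S ∨ (((R ⊕ P) → Q) ∨ (¬S ∧ ¬P))

R ⊕ P = F ⊕ T = T
(R ⊕ P) → Q = T → F = F
¬S = ¬F = T
¬P = ¬T = F
¬S ∧ ¬P = T ∧ F = F
((R ⊕ P) → Q) ∨ (¬S ∧ ¬P) = F ∨ F = F
S ∨ (((R ⊕ P) → Q) ∨ (¬S ∧ ¬P)) = F ∨ F = F
So S1 is false.

S2: Formalization: ¬(Q ↓ (P ↔ S)) ↔ ¬R

P ↔ S = T ↔ F = F
Q ↓ (P ↔ S) = F ↓ F = T
¬(Q ↓ (P ↔ S)) = ¬T = F
¬R = ¬F = T
¬(Q ↓ (P ↔ S)) ↔ ¬R = F ↔ T = F
So S2 is false.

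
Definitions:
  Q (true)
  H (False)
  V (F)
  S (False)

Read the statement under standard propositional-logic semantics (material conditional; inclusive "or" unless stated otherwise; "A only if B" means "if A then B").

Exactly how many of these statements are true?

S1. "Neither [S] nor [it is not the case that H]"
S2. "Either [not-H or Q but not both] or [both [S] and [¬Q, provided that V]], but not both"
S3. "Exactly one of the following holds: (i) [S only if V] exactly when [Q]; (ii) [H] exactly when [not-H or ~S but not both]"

0

S1: This is S nor not H.

not H = not False = True
S nor not H = False nor True = False
So S1 is false.

S2: Parsed as (not H xor Q) xor (S and (V -> not Q))

not H = not False = True
not H xor Q = True xor True = False
not Q = not True = False
V -> not Q = False -> False = True
S and (V -> not Q) = False and True = False
(not H xor Q) xor (S and (V -> not Q)) = False xor False = False
So S2 is false.

S3: This is ((S -> V) iff Q) xor (H iff (not H xor not S)).

S -> V = False -> False = True
(S -> V) iff Q = True iff True = True
not H = not False = True
not S = not False = True
not H xor not S = True xor True = False
H iff (not H xor not S) = False iff False = True
((S -> V) iff Q) xor (H iff (not H xor not S)) = True xor True = False
Hence S3 is false.

0 of the 3 statements are true (none).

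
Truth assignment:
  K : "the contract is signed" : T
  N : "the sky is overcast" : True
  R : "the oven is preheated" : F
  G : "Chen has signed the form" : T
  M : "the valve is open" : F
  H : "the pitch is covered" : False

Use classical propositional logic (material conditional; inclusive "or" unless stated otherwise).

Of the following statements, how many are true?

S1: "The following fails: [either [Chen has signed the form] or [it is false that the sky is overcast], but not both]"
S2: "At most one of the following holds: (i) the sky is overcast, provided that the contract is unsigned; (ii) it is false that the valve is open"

S1: In symbols: ¬(G ⊕ ¬N)

¬N = ¬T = F
G ⊕ ¬N = T ⊕ F = T
¬(G ⊕ ¬N) = ¬T = F
So S1 is false.

S2: Formalization: (¬K → N) ↑ ¬M

¬K = ¬T = F
¬K → N = F → T = T
¬M = ¬F = T
(¬K → N) ↑ ¬M = T ↑ T = F
Thus S2 is false.

0 of the 2 statements are true (none).

0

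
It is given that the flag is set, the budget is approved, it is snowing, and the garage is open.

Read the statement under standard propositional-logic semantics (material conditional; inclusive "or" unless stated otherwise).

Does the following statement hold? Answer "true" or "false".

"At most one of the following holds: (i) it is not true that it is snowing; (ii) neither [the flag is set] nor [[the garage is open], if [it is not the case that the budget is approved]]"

true

Let R = "it is snowing" (T), P = "the flag is set" (T), Q = "the budget is approved" (T), S = "the garage is closed" (F).
Formalization: ~R nand (P nor (~Q -> ~S))

~R = ~T = F
~Q = ~T = F
~S = ~F = T
~Q -> ~S = F -> T = T
P nor (~Q -> ~S) = T nor T = F
~R nand (P nor (~Q -> ~S)) = F nand F = T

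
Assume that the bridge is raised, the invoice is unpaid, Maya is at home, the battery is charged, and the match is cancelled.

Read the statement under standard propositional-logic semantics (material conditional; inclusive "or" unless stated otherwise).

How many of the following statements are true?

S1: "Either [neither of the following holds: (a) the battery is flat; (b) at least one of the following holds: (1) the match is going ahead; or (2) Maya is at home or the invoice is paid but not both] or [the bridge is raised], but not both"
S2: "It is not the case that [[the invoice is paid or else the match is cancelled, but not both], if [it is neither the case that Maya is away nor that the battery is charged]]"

Let S = "the battery is charged" (T), U = "the match is cancelled" (T), R = "Maya is at home" (T), Q = "the invoice is paid" (F), P = "the bridge is raised" (T).

S1: Formalization: (¬S ↓ (¬U ∨ (R ⊕ Q))) ⊕ P

¬S = ¬T = F
¬U = ¬T = F
R ⊕ Q = T ⊕ F = T
¬U ∨ (R ⊕ Q) = F ∨ T = T
¬S ↓ (¬U ∨ (R ⊕ Q)) = F ↓ T = F
(¬S ↓ (¬U ∨ (R ⊕ Q))) ⊕ P = F ⊕ T = T
Thus S1 is true.

S2: This is ¬((¬R ↓ S) → (Q ⊕ U)).

¬R = ¬T = F
¬R ↓ S = F ↓ T = F
Q ⊕ U = F ⊕ T = T
(¬R ↓ S) → (Q ⊕ U) = F → T = T
¬((¬R ↓ S) → (Q ⊕ U)) = ¬T = F
Hence S2 is false.

Count: 1.

1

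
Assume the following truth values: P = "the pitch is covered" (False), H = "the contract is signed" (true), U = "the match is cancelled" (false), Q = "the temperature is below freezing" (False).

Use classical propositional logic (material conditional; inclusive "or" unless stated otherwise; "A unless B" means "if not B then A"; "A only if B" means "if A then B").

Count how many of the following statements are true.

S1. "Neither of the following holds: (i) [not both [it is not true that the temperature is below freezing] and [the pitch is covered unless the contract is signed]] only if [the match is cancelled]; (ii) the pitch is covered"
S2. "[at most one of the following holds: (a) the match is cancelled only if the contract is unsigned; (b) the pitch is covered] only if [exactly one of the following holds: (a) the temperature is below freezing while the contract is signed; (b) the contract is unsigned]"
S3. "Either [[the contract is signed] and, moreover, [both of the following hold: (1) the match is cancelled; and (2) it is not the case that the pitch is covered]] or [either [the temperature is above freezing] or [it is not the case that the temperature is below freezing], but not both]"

S1: In symbols: ((¬Q ↑ (P ∨ H)) → U) ↓ P

¬Q = ¬F = T
P ∨ H = F ∨ T = T
¬Q ↑ (P ∨ H) = T ↑ T = F
(¬Q ↑ (P ∨ H)) → U = F → F = T
((¬Q ↑ (P ∨ H)) → U) ↓ P = T ↓ F = F
Thus S1 is false.

S2: Formalization: ((U → ¬H) ↑ P) → ((Q ∧ H) ⊕ ¬H)

¬H = ¬T = F
U → ¬H = F → F = T
(U → ¬H) ↑ P = T ↑ F = T
Q ∧ H = F ∧ T = F
¬H = ¬T = F
(Q ∧ H) ⊕ ¬H = F ⊕ F = F
((U → ¬H) ↑ P) → ((Q ∧ H) ⊕ ¬H) = T → F = F
So S2 is false.

S3: In symbols: (H ∧ (U ∧ ¬P)) ∨ (¬Q ⊕ ¬Q)

¬P = ¬F = T
U ∧ ¬P = F ∧ T = F
H ∧ (U ∧ ¬P) = T ∧ F = F
¬Q = ¬F = T
¬Q = ¬F = T
¬Q ⊕ ¬Q = T ⊕ T = F
(H ∧ (U ∧ ¬P)) ∨ (¬Q ⊕ ¬Q) = F ∨ F = F
Thus S3 is false.

0 of the 3 statements are true (none).

0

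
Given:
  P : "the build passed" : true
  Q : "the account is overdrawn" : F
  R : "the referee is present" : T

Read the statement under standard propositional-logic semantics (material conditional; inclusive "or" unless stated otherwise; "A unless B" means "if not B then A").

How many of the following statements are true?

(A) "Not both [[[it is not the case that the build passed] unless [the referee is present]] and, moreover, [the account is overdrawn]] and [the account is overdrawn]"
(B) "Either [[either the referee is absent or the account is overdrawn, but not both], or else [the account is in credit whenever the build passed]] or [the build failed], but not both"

2

(A): This is ((not P or R) and Q) nand Q.

not P = not True = False
not P or R = False or True = True
(not P or R) and Q = True and False = False
((not P or R) and Q) nand Q = False nand False = True
Hence (A) is true.

(B): This is ((not R xor Q) or (P -> not Q)) xor not P.

not R = not True = False
not R xor Q = False xor False = False
not Q = not False = True
P -> not Q = True -> True = True
(not R xor Q) or (P -> not Q) = False or True = True
not P = not True = False
((not R xor Q) or (P -> not Q)) xor not P = True xor False = True
Thus (B) is true.

Count: 2.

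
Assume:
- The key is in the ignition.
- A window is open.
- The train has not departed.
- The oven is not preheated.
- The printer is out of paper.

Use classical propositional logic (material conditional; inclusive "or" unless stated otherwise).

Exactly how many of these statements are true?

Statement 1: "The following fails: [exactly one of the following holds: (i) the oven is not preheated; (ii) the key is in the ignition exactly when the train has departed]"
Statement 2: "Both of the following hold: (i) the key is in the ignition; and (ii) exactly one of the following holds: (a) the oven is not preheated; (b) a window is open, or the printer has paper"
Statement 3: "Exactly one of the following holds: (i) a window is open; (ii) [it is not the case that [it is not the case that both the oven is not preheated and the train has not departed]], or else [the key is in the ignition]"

Let H = "the oven is preheated" (False), M = "the key is in the ignition" (True), U = "the train has departed" (False), R = "a window is open" (True), V = "the printer has paper" (False).

Statement 1: Formalization: not (not H xor (M iff U))

not H = not False = True
M iff U = True iff False = False
not H xor (M iff U) = True xor False = True
not (not H xor (M iff U)) = not True = False
So Statement 1 is false.

Statement 2: Formalization: M and (not H xor (R or V))

not H = not False = True
R or V = True or False = True
not H xor (R or V) = True xor True = False
M and (not H xor (R or V)) = True and False = False
Hence Statement 2 is false.

Statement 3: In symbols: R xor (not (not H nand not U) or M)

not H = not False = True
not U = not False = True
not H nand not U = True nand True = False
not (not H nand not U) = not False = True
not (not H nand not U) or M = True or True = True
R xor (not (not H nand not U) or M) = True xor True = False
Hence Statement 3 is false.

Count: 0.

0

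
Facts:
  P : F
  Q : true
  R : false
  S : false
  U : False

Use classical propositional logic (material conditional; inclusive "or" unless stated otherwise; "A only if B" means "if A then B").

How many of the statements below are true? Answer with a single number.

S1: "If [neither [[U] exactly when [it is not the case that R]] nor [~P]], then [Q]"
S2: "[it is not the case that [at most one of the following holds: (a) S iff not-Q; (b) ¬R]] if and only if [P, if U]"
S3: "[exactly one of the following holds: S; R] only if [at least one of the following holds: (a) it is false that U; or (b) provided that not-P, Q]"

S1: Formalization: ((U ↔ ¬R) ↓ ¬P) → Q

¬R = ¬F = T
U ↔ ¬R = F ↔ T = F
¬P = ¬F = T
(U ↔ ¬R) ↓ ¬P = F ↓ T = F
((U ↔ ¬R) ↓ ¬P) → Q = F → T = T
Thus S1 is true.

S2: This is ¬((S ↔ ¬Q) ↑ ¬R) ↔ (U → P).

¬Q = ¬T = F
S ↔ ¬Q = F ↔ F = T
¬R = ¬F = T
(S ↔ ¬Q) ↑ ¬R = T ↑ T = F
¬((S ↔ ¬Q) ↑ ¬R) = ¬F = T
U → P = F → F = T
¬((S ↔ ¬Q) ↑ ¬R) ↔ (U → P) = T ↔ T = T
So S2 is true.

S3: In symbols: (S ⊕ R) → (¬U ∨ (¬P → Q))

S ⊕ R = F ⊕ F = F
¬U = ¬F = T
¬P = ¬F = T
¬P → Q = T → T = T
¬U ∨ (¬P → Q) = T ∨ T = T
(S ⊕ R) → (¬U ∨ (¬P → Q)) = F → T = T
Thus S3 is true.

True statements: 3 (S1, S2, S3).

3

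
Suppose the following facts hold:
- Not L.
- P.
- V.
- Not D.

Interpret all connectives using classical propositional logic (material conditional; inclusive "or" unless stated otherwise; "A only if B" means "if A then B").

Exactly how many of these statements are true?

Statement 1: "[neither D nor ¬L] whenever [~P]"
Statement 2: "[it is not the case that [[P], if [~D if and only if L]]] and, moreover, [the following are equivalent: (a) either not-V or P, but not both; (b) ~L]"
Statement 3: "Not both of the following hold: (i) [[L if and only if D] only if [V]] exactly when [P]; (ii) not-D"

1

Statement 1: This is ~P -> (D nor ~L).

~P = ~T = F
~L = ~F = T
D nor ~L = F nor T = F
~P -> (D nor ~L) = F -> F = T
Thus Statement 1 is true.

Statement 2: This is ~((~D <-> L) -> P) & ((~V xor P) <-> ~L).

~D = ~F = T
~D <-> L = T <-> F = F
(~D <-> L) -> P = F -> T = T
~((~D <-> L) -> P) = ~T = F
~V = ~T = F
~V xor P = F xor T = T
~L = ~F = T
(~V xor P) <-> ~L = T <-> T = T
~((~D <-> L) -> P) & ((~V xor P) <-> ~L) = F & T = F
Hence Statement 2 is false.

Statement 3: This is (((L <-> D) -> V) <-> P) nand ~D.

L <-> D = F <-> F = T
(L <-> D) -> V = T -> T = T
((L <-> D) -> V) <-> P = T <-> T = T
~D = ~F = T
(((L <-> D) -> V) <-> P) nand ~D = T nand T = F
Thus Statement 3 is false.

1 of the 3 statements is true (Statement 1).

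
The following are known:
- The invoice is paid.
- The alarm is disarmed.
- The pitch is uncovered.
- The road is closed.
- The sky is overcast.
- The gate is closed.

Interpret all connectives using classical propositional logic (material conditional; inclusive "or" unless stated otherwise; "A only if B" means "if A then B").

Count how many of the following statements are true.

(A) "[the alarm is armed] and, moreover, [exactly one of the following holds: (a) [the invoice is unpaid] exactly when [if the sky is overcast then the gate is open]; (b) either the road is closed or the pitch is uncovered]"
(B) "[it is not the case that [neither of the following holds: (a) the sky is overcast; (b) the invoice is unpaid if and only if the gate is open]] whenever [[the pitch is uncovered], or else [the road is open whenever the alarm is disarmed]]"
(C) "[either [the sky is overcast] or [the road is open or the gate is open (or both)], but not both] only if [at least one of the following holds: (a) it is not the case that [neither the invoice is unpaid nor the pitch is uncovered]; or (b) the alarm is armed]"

2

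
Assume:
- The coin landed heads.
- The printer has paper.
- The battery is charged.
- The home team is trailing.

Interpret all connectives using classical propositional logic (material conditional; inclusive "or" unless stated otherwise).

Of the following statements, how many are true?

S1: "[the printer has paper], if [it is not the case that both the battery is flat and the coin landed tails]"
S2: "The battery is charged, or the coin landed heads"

Let D = "the battery is charged" (True), R = "the coin landed heads" (True), U = "the printer has paper" (True).

S1: In symbols: (not D nand not R) -> U

not D = not True = False
not R = not True = False
not D nand not R = False nand False = True
(not D nand not R) -> U = True -> True = True
Hence S1 is true.

S2: In symbols: D or R

D or R = True or True = True
Thus S2 is true.

Count: 2.

2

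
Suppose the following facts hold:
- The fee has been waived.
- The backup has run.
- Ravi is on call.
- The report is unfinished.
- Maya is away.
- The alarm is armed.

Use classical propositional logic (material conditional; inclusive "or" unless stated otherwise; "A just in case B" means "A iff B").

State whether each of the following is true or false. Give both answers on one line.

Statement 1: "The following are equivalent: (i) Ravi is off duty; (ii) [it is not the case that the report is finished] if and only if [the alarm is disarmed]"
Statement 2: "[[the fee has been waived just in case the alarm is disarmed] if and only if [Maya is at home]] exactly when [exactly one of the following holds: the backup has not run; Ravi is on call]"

Statement 1 true, Statement 2 true

Let D = "Ravi is on call" (True), W = "the report is finished" (False), N = "the alarm is armed" (True), G = "the fee has been waived" (True), V = "Maya is at home" (False), Q = "the backup has run" (True).

Statement 1: This is not D iff (not W iff not N).

not D = not True = False
not W = not False = True
not N = not True = False
not W iff not N = True iff False = False
not D iff (not W iff not N) = False iff False = True
Thus Statement 1 is true.

Statement 2: This is ((G iff not N) iff V) iff (not Q xor D).

not N = not True = False
G iff not N = True iff False = False
(G iff not N) iff V = False iff False = True
not Q = not True = False
not Q xor D = False xor True = True
((G iff not N) iff V) iff (not Q xor D) = True iff True = True
So Statement 2 is true.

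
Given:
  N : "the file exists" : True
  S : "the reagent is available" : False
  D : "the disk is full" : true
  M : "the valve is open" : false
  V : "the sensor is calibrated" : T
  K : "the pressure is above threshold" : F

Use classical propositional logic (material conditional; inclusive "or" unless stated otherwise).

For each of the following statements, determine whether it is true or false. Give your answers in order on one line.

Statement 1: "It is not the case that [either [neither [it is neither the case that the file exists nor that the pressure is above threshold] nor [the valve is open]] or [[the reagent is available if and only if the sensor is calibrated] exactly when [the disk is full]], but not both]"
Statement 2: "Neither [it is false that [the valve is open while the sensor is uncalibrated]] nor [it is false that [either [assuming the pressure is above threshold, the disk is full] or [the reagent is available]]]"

Statement 1: In symbols: not (((N nor K) nor M) xor ((S iff V) iff D))

N nor K = True nor False = False
(N nor K) nor M = False nor False = True
S iff V = False iff True = False
(S iff V) iff D = False iff True = False
((N nor K) nor M) xor ((S iff V) iff D) = True xor False = True
not (((N nor K) nor M) xor ((S iff V) iff D)) = not True = False
So Statement 1 is false.

Statement 2: In symbols: not (M and not V) nor not ((K -> D) or S)

not V = not True = False
M and not V = False and False = False
not (M and not V) = not False = True
K -> D = False -> True = True
(K -> D) or S = True or False = True
not ((K -> D) or S) = not True = False
not (M and not V) nor not ((K -> D) or S) = True nor False = False
Hence Statement 2 is false.

Statement 1 False / Statement 2 False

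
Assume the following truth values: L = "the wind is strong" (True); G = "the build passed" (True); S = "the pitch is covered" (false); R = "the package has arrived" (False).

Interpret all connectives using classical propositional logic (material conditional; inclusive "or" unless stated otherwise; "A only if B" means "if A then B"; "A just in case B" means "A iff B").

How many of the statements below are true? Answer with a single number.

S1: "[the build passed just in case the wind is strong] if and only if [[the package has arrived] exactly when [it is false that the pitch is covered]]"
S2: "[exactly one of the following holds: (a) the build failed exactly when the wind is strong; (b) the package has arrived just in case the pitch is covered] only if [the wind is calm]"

0

S1: Parsed as (G iff L) iff (R iff not S)

G iff L = True iff True = True
not S = not False = True
R iff not S = False iff True = False
(G iff L) iff (R iff not S) = True iff False = False
Hence S1 is false.

S2: This is ((not G iff L) xor (R iff S)) -> not L.

not G = not True = False
not G iff L = False iff True = False
R iff S = False iff False = True
(not G iff L) xor (R iff S) = False xor True = True
not L = not True = False
((not G iff L) xor (R iff S)) -> not L = True -> False = False
So S2 is false.

True statements: 0 (none).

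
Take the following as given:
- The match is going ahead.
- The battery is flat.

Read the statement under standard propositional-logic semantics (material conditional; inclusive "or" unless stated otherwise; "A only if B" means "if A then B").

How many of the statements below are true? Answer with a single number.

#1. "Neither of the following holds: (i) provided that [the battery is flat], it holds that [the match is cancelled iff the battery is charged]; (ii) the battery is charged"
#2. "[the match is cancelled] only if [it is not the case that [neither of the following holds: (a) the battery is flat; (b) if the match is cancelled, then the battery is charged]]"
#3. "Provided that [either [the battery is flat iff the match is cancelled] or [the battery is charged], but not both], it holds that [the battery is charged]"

2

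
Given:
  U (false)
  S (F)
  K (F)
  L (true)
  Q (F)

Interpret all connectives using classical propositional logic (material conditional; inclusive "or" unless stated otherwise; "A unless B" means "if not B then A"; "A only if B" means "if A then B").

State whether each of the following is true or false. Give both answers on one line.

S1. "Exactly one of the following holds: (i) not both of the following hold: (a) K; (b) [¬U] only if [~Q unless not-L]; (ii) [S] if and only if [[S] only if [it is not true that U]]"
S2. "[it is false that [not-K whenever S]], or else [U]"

S1: In symbols: (K nand (not U -> (not Q or not L))) xor (S iff (S -> not U))

not U = not False = True
not Q = not False = True
not L = not True = False
not Q or not L = True or False = True
not U -> (not Q or not L) = True -> True = True
K nand (not U -> (not Q or not L)) = False nand True = True
not U = not False = True
S -> not U = False -> True = True
S iff (S -> not U) = False iff True = False
(K nand (not U -> (not Q or not L))) xor (S iff (S -> not U)) = True xor False = True
Hence S1 is true.

S2: Formalization: not (S -> not K) or U

not K = not False = True
S -> not K = False -> True = True
not (S -> not K) = not True = False
not (S -> not K) or U = False or False = False
Hence S2 is false.

S1 T / S2 F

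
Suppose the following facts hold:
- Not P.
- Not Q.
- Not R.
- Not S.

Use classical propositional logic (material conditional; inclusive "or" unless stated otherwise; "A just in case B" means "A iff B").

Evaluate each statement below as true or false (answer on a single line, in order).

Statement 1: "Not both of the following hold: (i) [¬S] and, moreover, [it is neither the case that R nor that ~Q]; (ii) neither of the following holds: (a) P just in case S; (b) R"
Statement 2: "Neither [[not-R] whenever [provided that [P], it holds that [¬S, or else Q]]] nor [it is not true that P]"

Statement 1: In symbols: (¬S ∧ (R ↓ ¬Q)) ↑ ((P ↔ S) ↓ R)

¬S = ¬F = T
¬Q = ¬F = T
R ↓ ¬Q = F ↓ T = F
¬S ∧ (R ↓ ¬Q) = T ∧ F = F
P ↔ S = F ↔ F = T
(P ↔ S) ↓ R = T ↓ F = F
(¬S ∧ (R ↓ ¬Q)) ↑ ((P ↔ S) ↓ R) = F ↑ F = T
So Statement 1 is true.

Statement 2: This is ((P → (¬S ∨ Q)) → ¬R) ↓ ¬P.

¬S = ¬F = T
¬S ∨ Q = T ∨ F = T
P → (¬S ∨ Q) = F → T = T
¬R = ¬F = T
(P → (¬S ∨ Q)) → ¬R = T → T = T
¬P = ¬F = T
((P → (¬S ∨ Q)) → ¬R) ↓ ¬P = T ↓ T = F
So Statement 2 is false.

Statement 1 T, Statement 2 F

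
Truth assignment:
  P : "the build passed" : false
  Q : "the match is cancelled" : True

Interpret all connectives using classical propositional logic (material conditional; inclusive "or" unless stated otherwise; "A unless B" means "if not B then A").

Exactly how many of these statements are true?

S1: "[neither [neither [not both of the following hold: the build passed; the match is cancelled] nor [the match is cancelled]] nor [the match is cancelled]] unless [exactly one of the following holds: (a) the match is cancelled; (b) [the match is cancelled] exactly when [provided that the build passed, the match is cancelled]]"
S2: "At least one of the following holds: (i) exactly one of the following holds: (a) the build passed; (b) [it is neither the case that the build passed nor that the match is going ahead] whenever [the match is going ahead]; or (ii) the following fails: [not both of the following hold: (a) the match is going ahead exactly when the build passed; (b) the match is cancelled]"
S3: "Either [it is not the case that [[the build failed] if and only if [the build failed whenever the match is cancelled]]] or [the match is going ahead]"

S1: In symbols: (((P ↑ Q) ↓ Q) ↓ Q) ∨ (Q ⊕ (Q ↔ (P → Q)))

P ↑ Q = F ↑ T = T
(P ↑ Q) ↓ Q = T ↓ T = F
((P ↑ Q) ↓ Q) ↓ Q = F ↓ T = F
P → Q = F → T = T
Q ↔ (P → Q) = T ↔ T = T
Q ⊕ (Q ↔ (P → Q)) = T ⊕ T = F
(((P ↑ Q) ↓ Q) ↓ Q) ∨ (Q ⊕ (Q ↔ (P → Q))) = F ∨ F = F
So S1 is false.

S2: In symbols: (P ⊕ (¬Q → (P ↓ ¬Q))) ∨ ¬((¬Q ↔ P) ↑ Q)

¬Q = ¬T = F
¬Q = ¬T = F
P ↓ ¬Q = F ↓ F = T
¬Q → (P ↓ ¬Q) = F → T = T
P ⊕ (¬Q → (P ↓ ¬Q)) = F ⊕ T = T
¬Q = ¬T = F
¬Q ↔ P = F ↔ F = T
(¬Q ↔ P) ↑ Q = T ↑ T = F
¬((¬Q ↔ P) ↑ Q) = ¬F = T
(P ⊕ (¬Q → (P ↓ ¬Q))) ∨ ¬((¬Q ↔ P) ↑ Q) = T ∨ T = T
So S2 is true.

S3: In symbols: ¬(¬P ↔ (Q → ¬P)) ∨ ¬Q

¬P = ¬F = T
¬P = ¬F = T
Q → ¬P = T → T = T
¬P ↔ (Q → ¬P) = T ↔ T = T
¬(¬P ↔ (Q → ¬P)) = ¬T = F
¬Q = ¬T = F
¬(¬P ↔ (Q → ¬P)) ∨ ¬Q = F ∨ F = F
Thus S3 is false.

True statements: 1.

1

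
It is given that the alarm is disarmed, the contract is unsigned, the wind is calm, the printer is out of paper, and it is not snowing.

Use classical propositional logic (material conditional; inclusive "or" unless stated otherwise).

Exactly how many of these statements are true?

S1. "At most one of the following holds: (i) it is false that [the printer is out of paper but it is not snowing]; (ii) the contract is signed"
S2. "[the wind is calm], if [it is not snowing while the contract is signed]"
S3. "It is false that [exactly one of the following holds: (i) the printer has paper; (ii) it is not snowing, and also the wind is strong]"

3

Let S = "the printer has paper" (False), U = "it is snowing" (False), Q = "the contract is signed" (False), R = "the wind is strong" (False).

S1: Formalization: not (not S and not U) nand Q

not S = not False = True
not U = not False = True
not S and not U = True and True = True
not (not S and not U) = not True = False
not (not S and not U) nand Q = False nand False = True
So S1 is true.

S2: In symbols: (not U and Q) -> not R

not U = not False = True
not U and Q = True and False = False
not R = not False = True
(not U and Q) -> not R = False -> True = True
Hence S2 is true.

S3: In symbols: not (S xor (not U and R))

not U = not False = True
not U and R = True and False = False
S xor (not U and R) = False xor False = False
not (S xor (not U and R)) = not False = True
So S3 is true.

Count: 3.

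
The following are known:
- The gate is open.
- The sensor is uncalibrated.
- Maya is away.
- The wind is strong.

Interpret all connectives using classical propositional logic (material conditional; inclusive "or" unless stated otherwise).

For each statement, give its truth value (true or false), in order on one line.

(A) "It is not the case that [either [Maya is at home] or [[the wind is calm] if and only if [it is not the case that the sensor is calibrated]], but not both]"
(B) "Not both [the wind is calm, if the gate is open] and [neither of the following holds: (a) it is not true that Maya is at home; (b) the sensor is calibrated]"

(A) T, (B) T

Let G = "Maya is at home" (F), P = "the wind is strong" (T), D = "the sensor is calibrated" (F), V = "the gate is open" (T).

(A): Formalization: ~(G xor (~P <-> ~D))

~P = ~T = F
~D = ~F = T
~P <-> ~D = F <-> T = F
G xor (~P <-> ~D) = F xor F = F
~(G xor (~P <-> ~D)) = ~F = T
So (A) is true.

(B): Formalization: (V -> ~P) nand (~G nor D)

~P = ~T = F
V -> ~P = T -> F = F
~G = ~F = T
~G nor D = T nor F = F
(V -> ~P) nand (~G nor D) = F nand F = T
Thus (B) is true.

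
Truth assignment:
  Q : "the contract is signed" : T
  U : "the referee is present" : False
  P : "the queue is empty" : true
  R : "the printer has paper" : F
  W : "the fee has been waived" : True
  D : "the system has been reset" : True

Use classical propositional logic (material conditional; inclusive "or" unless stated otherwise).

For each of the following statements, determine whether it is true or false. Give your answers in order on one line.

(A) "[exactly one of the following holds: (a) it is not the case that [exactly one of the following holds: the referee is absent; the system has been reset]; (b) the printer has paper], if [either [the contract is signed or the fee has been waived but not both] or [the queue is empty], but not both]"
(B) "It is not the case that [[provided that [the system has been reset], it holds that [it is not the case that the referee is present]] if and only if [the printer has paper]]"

(A) true; (B) true

(A): This is ((Q xor W) xor P) -> (not (not U xor D) xor R).

Q xor W = True xor True = False
(Q xor W) xor P = False xor True = True
not U = not False = True
not U xor D = True xor True = False
not (not U xor D) = not False = True
not (not U xor D) xor R = True xor False = True
((Q xor W) xor P) -> (not (not U xor D) xor R) = True -> True = True
Hence (A) is true.

(B): This is not ((D -> not U) iff R).

not U = not False = True
D -> not U = True -> True = True
(D -> not U) iff R = True iff False = False
not ((D -> not U) iff R) = not False = True
So (B) is true.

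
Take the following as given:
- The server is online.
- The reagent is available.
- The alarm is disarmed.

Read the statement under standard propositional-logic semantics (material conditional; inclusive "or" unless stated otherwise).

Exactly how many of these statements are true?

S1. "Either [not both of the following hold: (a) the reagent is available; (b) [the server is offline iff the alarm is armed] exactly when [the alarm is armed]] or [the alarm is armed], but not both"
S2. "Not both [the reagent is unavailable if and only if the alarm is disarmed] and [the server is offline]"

Let Q = "the reagent is available" (True), P = "the server is online" (True), R = "the alarm is armed" (False).

S1: This is (Q nand ((not P iff R) iff R)) xor R.

not P = not True = False
not P iff R = False iff False = True
(not P iff R) iff R = True iff False = False
Q nand ((not P iff R) iff R) = True nand False = True
(Q nand ((not P iff R) iff R)) xor R = True xor False = True
Thus S1 is true.

S2: This is (not Q iff not R) nand not P.

not Q = not True = False
not R = not False = True
not Q iff not R = False iff True = False
not P = not True = False
(not Q iff not R) nand not P = False nand False = True
Hence S2 is true.

2 of the 2 statements are true (S1, S2).

2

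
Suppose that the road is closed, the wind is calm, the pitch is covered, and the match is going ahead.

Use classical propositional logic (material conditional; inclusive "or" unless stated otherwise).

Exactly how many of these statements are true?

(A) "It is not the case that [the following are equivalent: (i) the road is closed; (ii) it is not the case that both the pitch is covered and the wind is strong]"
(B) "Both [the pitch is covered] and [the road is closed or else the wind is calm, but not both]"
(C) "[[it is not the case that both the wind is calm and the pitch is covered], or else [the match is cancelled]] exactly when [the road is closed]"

Let P = "the road is closed" (T), R = "the pitch is covered" (T), Q = "the wind is strong" (F), S = "the match is cancelled" (F).

(A): In symbols: ~(P <-> (R nand Q))

R nand Q = T nand F = T
P <-> (R nand Q) = T <-> T = T
~(P <-> (R nand Q)) = ~T = F
Thus (A) is false.

(B): This is R & (P xor ~Q).

~Q = ~F = T
P xor ~Q = T xor T = F
R & (P xor ~Q) = T & F = F
Hence (B) is false.

(C): In symbols: ((~Q nand R) | S) <-> P

~Q = ~F = T
~Q nand R = T nand T = F
(~Q nand R) | S = F | F = F
((~Q nand R) | S) <-> P = F <-> T = F
Hence (C) is false.

0 of the 3 statements are true (none).

0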